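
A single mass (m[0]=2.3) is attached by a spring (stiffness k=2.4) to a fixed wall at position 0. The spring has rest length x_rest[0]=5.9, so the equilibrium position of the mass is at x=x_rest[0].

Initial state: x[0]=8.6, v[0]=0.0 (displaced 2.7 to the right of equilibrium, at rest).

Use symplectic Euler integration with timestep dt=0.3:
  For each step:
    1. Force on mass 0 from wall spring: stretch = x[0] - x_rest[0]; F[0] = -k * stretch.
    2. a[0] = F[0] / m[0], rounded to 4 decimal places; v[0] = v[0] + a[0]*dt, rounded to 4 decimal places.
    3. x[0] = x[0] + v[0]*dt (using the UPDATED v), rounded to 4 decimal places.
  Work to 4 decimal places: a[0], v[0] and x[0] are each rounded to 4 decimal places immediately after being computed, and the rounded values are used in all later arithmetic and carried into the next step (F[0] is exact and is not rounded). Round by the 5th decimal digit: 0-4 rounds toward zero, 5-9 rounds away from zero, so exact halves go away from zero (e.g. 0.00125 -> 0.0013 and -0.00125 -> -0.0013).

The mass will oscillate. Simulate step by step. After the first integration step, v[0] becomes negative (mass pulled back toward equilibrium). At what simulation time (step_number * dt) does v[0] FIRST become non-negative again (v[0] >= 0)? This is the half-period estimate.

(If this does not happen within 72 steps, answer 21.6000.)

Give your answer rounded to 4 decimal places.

Step 0: x=[8.6000] v=[0.0000]
Step 1: x=[8.3464] v=[-0.8452]
Step 2: x=[7.8631] v=[-1.6110]
Step 3: x=[7.1954] v=[-2.2256]
Step 4: x=[6.4061] v=[-2.6311]
Step 5: x=[5.5693] v=[-2.7895]
Step 6: x=[4.7635] v=[-2.6860]
Step 7: x=[4.0644] v=[-2.3302]
Step 8: x=[3.5377] v=[-1.7556]
Step 9: x=[3.2329] v=[-1.0161]
Step 10: x=[3.1785] v=[-0.1812]
Step 11: x=[3.3797] v=[0.6707]
First v>=0 after going negative at step 11, time=3.3000

Answer: 3.3000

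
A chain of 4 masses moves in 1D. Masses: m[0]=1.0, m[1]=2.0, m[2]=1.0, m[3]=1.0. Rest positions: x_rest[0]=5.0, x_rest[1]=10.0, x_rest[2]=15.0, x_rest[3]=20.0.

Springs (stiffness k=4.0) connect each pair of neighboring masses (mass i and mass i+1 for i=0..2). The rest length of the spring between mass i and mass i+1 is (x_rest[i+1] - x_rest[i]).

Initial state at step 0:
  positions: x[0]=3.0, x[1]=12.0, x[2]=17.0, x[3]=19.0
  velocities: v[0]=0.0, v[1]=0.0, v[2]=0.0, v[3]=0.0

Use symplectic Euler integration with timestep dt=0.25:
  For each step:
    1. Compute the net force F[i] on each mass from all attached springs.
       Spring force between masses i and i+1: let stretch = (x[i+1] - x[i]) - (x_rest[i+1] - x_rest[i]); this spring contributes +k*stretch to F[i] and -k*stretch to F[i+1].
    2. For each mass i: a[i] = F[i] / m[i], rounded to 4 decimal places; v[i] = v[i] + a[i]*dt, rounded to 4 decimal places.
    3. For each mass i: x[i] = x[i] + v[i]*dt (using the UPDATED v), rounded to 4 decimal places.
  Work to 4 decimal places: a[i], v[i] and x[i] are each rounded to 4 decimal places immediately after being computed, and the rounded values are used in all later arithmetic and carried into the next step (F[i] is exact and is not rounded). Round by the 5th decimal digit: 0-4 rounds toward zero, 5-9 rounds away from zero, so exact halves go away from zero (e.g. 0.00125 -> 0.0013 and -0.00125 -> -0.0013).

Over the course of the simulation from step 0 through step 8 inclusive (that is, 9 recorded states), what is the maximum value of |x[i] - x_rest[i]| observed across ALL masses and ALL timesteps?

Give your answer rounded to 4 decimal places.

Step 0: x=[3.0000 12.0000 17.0000 19.0000] v=[0.0000 0.0000 0.0000 0.0000]
Step 1: x=[4.0000 11.5000 16.2500 19.7500] v=[4.0000 -2.0000 -3.0000 3.0000]
Step 2: x=[5.6250 10.6563 15.1875 20.8750] v=[6.5000 -3.3750 -4.2500 4.5000]
Step 3: x=[7.2578 9.7500 14.4141 21.8281] v=[6.5313 -3.6251 -3.0937 3.8125]
Step 4: x=[8.2637 9.1152 14.3282 22.1777] v=[4.0235 -2.5392 -0.3438 1.3985]
Step 5: x=[8.2325 9.0256 14.9014 21.8150] v=[-0.1250 -0.3585 2.2927 -1.4510]
Step 6: x=[7.1495 9.5713 15.7340 20.9739] v=[-4.3319 2.1829 3.3305 -3.3646]
Step 7: x=[5.4220 10.5847 16.3359 20.0728] v=[-6.9101 4.0534 2.4077 -3.6045]
Step 8: x=[3.7352 11.6716 16.4343 19.4875] v=[-6.7474 4.3477 0.3934 -2.3414]
Max displacement = 3.2637

Answer: 3.2637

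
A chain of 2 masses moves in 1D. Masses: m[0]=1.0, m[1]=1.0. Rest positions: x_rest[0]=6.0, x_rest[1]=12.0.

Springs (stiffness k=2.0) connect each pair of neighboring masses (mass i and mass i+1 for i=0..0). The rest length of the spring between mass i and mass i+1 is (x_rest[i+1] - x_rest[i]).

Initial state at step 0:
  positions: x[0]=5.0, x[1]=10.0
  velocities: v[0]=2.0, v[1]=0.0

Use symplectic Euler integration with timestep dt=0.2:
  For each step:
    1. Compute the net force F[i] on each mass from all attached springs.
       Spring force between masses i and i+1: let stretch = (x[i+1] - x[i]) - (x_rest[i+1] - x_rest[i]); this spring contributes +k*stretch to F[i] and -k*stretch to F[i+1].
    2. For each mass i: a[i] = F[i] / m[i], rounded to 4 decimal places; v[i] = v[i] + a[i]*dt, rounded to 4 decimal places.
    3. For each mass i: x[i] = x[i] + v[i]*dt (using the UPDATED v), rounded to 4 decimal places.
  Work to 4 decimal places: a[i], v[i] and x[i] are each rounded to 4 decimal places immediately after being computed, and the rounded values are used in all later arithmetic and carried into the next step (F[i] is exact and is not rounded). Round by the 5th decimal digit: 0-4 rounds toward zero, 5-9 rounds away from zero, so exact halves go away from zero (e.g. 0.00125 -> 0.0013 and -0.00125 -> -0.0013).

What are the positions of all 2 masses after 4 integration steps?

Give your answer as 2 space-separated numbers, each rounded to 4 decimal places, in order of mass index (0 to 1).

Step 0: x=[5.0000 10.0000] v=[2.0000 0.0000]
Step 1: x=[5.3200 10.0800] v=[1.6000 0.4000]
Step 2: x=[5.5408 10.2592] v=[1.1040 0.8960]
Step 3: x=[5.6591 10.5409] v=[0.5914 1.4086]
Step 4: x=[5.6879 10.9121] v=[0.1441 1.8559]

Answer: 5.6879 10.9121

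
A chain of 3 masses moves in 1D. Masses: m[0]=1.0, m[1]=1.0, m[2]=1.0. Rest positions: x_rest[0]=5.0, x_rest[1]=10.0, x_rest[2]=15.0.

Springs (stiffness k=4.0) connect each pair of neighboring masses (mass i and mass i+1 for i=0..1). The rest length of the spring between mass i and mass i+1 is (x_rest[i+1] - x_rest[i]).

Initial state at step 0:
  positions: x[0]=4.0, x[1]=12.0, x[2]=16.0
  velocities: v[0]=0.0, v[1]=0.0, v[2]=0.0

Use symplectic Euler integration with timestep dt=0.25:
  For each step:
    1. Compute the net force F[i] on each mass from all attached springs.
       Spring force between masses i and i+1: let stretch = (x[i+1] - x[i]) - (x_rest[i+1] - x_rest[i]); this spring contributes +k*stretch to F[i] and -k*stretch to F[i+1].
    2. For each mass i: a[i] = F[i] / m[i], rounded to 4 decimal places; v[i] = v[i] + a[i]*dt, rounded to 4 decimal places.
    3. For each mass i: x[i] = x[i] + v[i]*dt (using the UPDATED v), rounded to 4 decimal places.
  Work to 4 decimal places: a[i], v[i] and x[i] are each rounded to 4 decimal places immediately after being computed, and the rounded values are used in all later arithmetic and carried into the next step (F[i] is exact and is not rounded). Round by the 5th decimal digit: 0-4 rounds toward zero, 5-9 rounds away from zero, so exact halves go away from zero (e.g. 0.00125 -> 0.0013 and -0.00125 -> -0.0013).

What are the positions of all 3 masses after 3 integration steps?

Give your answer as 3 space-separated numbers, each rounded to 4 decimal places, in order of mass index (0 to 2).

Answer: 6.6094 9.1875 16.2031

Derivation:
Step 0: x=[4.0000 12.0000 16.0000] v=[0.0000 0.0000 0.0000]
Step 1: x=[4.7500 11.0000 16.2500] v=[3.0000 -4.0000 1.0000]
Step 2: x=[5.8125 9.7500 16.4375] v=[4.2500 -5.0000 0.7500]
Step 3: x=[6.6094 9.1875 16.2031] v=[3.1875 -2.2500 -0.9375]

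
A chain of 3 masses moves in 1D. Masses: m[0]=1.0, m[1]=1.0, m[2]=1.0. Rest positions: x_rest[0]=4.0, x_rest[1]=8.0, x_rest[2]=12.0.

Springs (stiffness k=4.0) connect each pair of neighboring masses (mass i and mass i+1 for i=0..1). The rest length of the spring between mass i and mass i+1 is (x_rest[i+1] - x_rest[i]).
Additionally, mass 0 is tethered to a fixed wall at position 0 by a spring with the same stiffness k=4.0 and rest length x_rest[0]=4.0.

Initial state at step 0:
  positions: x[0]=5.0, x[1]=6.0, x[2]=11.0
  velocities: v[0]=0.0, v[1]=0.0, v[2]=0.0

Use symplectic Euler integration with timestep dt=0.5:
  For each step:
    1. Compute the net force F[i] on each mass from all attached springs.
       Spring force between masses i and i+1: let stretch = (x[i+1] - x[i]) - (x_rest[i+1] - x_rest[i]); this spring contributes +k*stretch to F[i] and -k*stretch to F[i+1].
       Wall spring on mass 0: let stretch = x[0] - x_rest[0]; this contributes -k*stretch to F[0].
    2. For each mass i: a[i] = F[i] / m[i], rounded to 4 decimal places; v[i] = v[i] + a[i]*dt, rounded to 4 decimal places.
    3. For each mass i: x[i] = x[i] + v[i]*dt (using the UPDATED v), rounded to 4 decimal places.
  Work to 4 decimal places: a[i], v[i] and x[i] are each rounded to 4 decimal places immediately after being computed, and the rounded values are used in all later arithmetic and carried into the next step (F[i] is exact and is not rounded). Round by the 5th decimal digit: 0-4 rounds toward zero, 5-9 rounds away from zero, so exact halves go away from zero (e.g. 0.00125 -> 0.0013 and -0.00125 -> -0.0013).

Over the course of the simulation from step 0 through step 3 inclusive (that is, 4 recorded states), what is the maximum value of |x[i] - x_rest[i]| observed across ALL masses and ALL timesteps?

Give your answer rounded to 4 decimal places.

Answer: 3.0000

Derivation:
Step 0: x=[5.0000 6.0000 11.0000] v=[0.0000 0.0000 0.0000]
Step 1: x=[1.0000 10.0000 10.0000] v=[-8.0000 8.0000 -2.0000]
Step 2: x=[5.0000 5.0000 13.0000] v=[8.0000 -10.0000 6.0000]
Step 3: x=[4.0000 8.0000 12.0000] v=[-2.0000 6.0000 -2.0000]
Max displacement = 3.0000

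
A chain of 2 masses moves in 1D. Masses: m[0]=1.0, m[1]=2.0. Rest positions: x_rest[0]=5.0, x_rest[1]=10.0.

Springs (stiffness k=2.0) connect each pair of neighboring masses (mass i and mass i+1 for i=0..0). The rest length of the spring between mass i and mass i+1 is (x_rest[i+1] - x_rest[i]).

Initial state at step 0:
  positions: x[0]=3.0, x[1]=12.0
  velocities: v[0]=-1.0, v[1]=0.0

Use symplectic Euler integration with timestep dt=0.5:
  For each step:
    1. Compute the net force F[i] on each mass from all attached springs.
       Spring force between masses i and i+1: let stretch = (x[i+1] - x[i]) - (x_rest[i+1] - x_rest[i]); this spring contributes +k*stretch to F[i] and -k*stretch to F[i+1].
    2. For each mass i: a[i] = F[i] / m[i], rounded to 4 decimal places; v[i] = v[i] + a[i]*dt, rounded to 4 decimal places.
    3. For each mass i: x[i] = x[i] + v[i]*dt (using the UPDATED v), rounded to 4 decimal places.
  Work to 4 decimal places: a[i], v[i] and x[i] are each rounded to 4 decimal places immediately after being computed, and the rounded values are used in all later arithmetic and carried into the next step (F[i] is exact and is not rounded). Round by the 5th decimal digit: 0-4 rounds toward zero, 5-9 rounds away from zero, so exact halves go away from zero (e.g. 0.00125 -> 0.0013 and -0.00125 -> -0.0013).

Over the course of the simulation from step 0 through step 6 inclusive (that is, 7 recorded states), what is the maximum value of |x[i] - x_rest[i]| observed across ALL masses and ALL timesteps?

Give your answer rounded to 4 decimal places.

Answer: 2.9375

Derivation:
Step 0: x=[3.0000 12.0000] v=[-1.0000 0.0000]
Step 1: x=[4.5000 11.0000] v=[3.0000 -2.0000]
Step 2: x=[6.7500 9.6250] v=[4.5000 -2.7500]
Step 3: x=[7.9375 8.7813] v=[2.3750 -1.6875]
Step 4: x=[7.0469 8.9766] v=[-1.7812 0.3906]
Step 5: x=[4.6212 9.9395] v=[-4.8515 1.9258]
Step 6: x=[2.3546 10.8229] v=[-4.5332 1.7667]
Max displacement = 2.9375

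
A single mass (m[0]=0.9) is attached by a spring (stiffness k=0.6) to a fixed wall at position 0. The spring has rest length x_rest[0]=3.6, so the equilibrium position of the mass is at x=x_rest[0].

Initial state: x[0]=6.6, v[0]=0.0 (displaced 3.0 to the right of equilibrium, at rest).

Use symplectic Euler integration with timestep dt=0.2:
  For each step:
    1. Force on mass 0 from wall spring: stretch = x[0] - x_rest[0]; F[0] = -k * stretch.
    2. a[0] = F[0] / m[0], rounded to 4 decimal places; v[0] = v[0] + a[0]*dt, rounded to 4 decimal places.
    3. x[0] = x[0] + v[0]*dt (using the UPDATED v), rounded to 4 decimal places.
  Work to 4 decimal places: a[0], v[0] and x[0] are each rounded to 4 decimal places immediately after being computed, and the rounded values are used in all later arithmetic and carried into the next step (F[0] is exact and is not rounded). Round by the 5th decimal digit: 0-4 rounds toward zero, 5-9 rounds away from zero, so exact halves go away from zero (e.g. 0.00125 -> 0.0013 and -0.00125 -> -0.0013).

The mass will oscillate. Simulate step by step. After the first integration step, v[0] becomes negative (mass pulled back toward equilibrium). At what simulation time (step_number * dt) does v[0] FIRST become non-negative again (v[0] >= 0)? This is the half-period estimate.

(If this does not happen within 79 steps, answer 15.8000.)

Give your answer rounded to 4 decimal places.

Step 0: x=[6.6000] v=[0.0000]
Step 1: x=[6.5200] v=[-0.4000]
Step 2: x=[6.3621] v=[-0.7893]
Step 3: x=[6.1306] v=[-1.1576]
Step 4: x=[5.8316] v=[-1.4950]
Step 5: x=[5.4731] v=[-1.7925]
Step 6: x=[5.0647] v=[-2.0422]
Step 7: x=[4.6172] v=[-2.2375]
Step 8: x=[4.1426] v=[-2.3731]
Step 9: x=[3.6535] v=[-2.4454]
Step 10: x=[3.1630] v=[-2.4525]
Step 11: x=[2.6842] v=[-2.3942]
Step 12: x=[2.2298] v=[-2.2721]
Step 13: x=[1.8119] v=[-2.0894]
Step 14: x=[1.4417] v=[-1.8510]
Step 15: x=[1.1291] v=[-1.5632]
Step 16: x=[0.8824] v=[-1.2337]
Step 17: x=[0.7081] v=[-0.8714]
Step 18: x=[0.6109] v=[-0.4858]
Step 19: x=[0.5934] v=[-0.0873]
Step 20: x=[0.6561] v=[0.3136]
First v>=0 after going negative at step 20, time=4.0000

Answer: 4.0000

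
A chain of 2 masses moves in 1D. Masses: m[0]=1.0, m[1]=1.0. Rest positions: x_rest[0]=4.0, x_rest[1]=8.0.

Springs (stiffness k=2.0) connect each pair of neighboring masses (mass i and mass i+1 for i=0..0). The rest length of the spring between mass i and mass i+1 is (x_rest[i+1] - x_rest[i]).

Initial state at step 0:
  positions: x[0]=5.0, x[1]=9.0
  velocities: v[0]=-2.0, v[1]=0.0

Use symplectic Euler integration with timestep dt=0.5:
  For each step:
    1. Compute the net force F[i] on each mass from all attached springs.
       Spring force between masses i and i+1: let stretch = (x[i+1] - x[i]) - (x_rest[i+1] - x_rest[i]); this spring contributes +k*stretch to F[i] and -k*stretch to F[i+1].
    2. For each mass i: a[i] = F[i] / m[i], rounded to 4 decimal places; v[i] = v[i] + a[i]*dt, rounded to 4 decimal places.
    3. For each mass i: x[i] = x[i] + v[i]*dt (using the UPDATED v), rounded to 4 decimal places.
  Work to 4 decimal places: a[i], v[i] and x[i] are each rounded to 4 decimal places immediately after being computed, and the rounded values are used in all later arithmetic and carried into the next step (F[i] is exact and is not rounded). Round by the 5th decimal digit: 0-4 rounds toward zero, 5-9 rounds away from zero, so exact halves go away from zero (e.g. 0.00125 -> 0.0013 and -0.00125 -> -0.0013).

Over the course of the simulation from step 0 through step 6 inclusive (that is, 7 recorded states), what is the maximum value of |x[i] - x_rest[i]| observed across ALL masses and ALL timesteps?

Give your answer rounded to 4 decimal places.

Step 0: x=[5.0000 9.0000] v=[-2.0000 0.0000]
Step 1: x=[4.0000 9.0000] v=[-2.0000 0.0000]
Step 2: x=[3.5000 8.5000] v=[-1.0000 -1.0000]
Step 3: x=[3.5000 7.5000] v=[0.0000 -2.0000]
Step 4: x=[3.5000 6.5000] v=[0.0000 -2.0000]
Step 5: x=[3.0000 6.0000] v=[-1.0000 -1.0000]
Step 6: x=[2.0000 6.0000] v=[-2.0000 0.0000]
Max displacement = 2.0000

Answer: 2.0000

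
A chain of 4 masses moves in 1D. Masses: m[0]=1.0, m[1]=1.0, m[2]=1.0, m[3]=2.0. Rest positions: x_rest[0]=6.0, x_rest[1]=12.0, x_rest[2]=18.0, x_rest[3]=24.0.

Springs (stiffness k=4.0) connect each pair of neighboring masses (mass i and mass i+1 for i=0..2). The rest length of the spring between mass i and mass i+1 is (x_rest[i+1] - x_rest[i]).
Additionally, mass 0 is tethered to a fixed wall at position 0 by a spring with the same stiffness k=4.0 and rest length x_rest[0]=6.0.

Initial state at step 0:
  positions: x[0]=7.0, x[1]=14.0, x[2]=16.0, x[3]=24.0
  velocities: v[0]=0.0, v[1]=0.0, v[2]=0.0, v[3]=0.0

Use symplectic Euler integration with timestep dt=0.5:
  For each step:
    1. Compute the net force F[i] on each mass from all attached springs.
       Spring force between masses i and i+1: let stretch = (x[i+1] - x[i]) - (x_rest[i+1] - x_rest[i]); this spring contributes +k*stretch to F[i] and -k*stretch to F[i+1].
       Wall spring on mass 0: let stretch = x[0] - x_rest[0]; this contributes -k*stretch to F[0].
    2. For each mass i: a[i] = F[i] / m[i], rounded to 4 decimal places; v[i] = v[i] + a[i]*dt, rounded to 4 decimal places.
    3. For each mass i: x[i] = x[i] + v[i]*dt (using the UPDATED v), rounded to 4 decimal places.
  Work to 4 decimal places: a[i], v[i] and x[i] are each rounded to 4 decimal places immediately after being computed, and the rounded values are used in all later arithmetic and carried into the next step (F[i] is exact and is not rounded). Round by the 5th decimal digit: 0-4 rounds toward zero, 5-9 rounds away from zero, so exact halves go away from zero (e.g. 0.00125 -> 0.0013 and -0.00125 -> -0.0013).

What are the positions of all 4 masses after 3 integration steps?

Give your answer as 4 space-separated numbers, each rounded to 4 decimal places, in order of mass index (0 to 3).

Answer: 8.0000 9.0000 17.5000 24.7500

Derivation:
Step 0: x=[7.0000 14.0000 16.0000 24.0000] v=[0.0000 0.0000 0.0000 0.0000]
Step 1: x=[7.0000 9.0000 22.0000 23.0000] v=[0.0000 -10.0000 12.0000 -2.0000]
Step 2: x=[2.0000 15.0000 16.0000 24.5000] v=[-10.0000 12.0000 -12.0000 3.0000]
Step 3: x=[8.0000 9.0000 17.5000 24.7500] v=[12.0000 -12.0000 3.0000 0.5000]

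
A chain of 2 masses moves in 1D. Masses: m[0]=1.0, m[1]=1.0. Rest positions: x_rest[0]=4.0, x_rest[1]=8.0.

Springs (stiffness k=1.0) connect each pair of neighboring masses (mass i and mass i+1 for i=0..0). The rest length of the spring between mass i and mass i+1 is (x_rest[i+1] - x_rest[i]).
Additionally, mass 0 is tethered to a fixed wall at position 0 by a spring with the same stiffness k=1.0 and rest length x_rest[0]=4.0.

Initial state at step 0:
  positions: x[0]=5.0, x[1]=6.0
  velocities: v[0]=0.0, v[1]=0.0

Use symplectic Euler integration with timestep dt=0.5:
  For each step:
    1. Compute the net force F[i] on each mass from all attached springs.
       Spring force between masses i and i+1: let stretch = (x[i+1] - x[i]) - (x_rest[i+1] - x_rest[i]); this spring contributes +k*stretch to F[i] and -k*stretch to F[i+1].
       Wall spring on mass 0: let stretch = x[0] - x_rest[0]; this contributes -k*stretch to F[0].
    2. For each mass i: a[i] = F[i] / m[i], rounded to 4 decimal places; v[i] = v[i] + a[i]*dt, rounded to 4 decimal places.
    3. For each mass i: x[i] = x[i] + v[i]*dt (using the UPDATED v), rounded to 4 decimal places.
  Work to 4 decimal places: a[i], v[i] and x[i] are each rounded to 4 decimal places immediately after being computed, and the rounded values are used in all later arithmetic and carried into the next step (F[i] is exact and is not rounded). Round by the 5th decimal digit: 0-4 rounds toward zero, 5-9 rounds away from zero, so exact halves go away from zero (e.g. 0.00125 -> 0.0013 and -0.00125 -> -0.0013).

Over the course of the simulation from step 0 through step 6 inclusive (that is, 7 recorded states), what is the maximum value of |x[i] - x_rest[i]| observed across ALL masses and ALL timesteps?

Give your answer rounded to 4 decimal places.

Step 0: x=[5.0000 6.0000] v=[0.0000 0.0000]
Step 1: x=[4.0000 6.7500] v=[-2.0000 1.5000]
Step 2: x=[2.6875 7.8125] v=[-2.6250 2.1250]
Step 3: x=[1.9844 8.5938] v=[-1.4063 1.5625]
Step 4: x=[2.4375 8.7227] v=[0.9062 0.2578]
Step 5: x=[3.8526 8.2803] v=[2.8301 -0.8848]
Step 6: x=[5.4115 7.7310] v=[3.1177 -1.0987]
Max displacement = 2.0156

Answer: 2.0156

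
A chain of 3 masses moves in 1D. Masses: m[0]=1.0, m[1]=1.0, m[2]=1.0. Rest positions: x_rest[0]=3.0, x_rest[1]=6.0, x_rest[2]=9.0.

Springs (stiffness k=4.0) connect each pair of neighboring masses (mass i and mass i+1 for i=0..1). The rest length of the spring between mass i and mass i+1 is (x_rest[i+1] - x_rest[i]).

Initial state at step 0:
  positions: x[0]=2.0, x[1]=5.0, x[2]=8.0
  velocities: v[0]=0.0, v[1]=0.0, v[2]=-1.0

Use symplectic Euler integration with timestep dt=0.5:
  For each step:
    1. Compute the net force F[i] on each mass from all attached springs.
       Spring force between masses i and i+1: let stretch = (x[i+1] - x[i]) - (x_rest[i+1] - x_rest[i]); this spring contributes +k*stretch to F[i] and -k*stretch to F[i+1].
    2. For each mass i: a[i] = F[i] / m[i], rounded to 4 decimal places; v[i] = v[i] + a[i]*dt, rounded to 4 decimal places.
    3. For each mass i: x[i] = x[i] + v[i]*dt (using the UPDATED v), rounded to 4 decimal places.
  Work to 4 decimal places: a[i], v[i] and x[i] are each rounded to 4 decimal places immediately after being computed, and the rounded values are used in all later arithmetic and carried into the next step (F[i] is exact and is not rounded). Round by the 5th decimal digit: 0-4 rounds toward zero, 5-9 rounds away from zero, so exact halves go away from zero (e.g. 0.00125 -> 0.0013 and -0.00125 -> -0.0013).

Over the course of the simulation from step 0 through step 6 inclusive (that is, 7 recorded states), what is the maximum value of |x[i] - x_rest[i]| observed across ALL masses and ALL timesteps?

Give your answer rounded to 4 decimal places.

Step 0: x=[2.0000 5.0000 8.0000] v=[0.0000 0.0000 -1.0000]
Step 1: x=[2.0000 5.0000 7.5000] v=[0.0000 0.0000 -1.0000]
Step 2: x=[2.0000 4.5000 7.5000] v=[0.0000 -1.0000 0.0000]
Step 3: x=[1.5000 4.5000 7.5000] v=[-1.0000 0.0000 0.0000]
Step 4: x=[1.0000 4.5000 7.5000] v=[-1.0000 0.0000 0.0000]
Step 5: x=[1.0000 4.0000 7.5000] v=[0.0000 -1.0000 0.0000]
Step 6: x=[1.0000 4.0000 7.0000] v=[0.0000 0.0000 -1.0000]
Max displacement = 2.0000

Answer: 2.0000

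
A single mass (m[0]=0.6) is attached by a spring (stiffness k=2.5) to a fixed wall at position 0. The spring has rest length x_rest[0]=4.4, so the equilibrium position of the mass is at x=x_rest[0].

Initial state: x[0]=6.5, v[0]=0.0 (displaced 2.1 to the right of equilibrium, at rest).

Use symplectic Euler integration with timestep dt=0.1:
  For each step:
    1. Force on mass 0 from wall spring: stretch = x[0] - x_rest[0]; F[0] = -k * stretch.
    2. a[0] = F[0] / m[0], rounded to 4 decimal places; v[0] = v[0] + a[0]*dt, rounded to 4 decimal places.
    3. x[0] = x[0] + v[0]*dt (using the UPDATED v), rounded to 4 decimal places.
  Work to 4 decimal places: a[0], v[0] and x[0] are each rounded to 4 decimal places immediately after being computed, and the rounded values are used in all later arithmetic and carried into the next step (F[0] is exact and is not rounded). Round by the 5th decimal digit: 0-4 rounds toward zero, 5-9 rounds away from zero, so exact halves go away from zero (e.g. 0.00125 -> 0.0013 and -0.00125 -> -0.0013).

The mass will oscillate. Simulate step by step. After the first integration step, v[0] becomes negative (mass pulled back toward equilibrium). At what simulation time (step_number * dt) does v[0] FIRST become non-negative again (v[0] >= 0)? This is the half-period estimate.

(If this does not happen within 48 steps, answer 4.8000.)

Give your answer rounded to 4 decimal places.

Answer: 1.6000

Derivation:
Step 0: x=[6.5000] v=[0.0000]
Step 1: x=[6.4125] v=[-0.8750]
Step 2: x=[6.2412] v=[-1.7135]
Step 3: x=[5.9931] v=[-2.4807]
Step 4: x=[5.6787] v=[-3.1445]
Step 5: x=[5.3110] v=[-3.6773]
Step 6: x=[4.9053] v=[-4.0569]
Step 7: x=[4.4786] v=[-4.2674]
Step 8: x=[4.0486] v=[-4.3002]
Step 9: x=[3.6332] v=[-4.1538]
Step 10: x=[3.2498] v=[-3.8343]
Step 11: x=[2.9143] v=[-3.3551]
Step 12: x=[2.6407] v=[-2.7361]
Step 13: x=[2.4404] v=[-2.0031]
Step 14: x=[2.3217] v=[-1.1866]
Step 15: x=[2.2896] v=[-0.3206]
Step 16: x=[2.3455] v=[0.5587]
First v>=0 after going negative at step 16, time=1.6000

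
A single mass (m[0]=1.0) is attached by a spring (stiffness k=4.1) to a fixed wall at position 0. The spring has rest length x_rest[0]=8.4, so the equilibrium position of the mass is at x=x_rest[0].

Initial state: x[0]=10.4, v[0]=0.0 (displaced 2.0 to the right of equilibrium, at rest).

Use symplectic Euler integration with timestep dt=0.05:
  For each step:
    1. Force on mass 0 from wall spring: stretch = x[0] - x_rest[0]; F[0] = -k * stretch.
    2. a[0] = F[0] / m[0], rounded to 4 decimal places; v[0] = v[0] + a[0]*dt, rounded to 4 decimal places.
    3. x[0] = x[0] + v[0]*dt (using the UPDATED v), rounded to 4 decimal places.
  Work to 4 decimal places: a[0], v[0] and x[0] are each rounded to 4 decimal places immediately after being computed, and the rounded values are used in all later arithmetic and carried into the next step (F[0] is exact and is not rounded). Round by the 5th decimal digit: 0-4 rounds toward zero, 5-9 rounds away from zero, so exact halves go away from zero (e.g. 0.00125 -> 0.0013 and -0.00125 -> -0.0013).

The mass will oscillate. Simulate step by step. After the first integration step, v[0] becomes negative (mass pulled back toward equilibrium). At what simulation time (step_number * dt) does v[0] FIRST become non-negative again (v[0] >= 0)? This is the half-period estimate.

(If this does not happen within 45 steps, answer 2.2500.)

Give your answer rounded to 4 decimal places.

Step 0: x=[10.4000] v=[0.0000]
Step 1: x=[10.3795] v=[-0.4100]
Step 2: x=[10.3387] v=[-0.8158]
Step 3: x=[10.2780] v=[-1.2132]
Step 4: x=[10.1981] v=[-1.5982]
Step 5: x=[10.0998] v=[-1.9668]
Step 6: x=[9.9840] v=[-2.3153]
Step 7: x=[9.8520] v=[-2.6400]
Step 8: x=[9.7051] v=[-2.9377]
Step 9: x=[9.5448] v=[-3.2052]
Step 10: x=[9.3728] v=[-3.4399]
Step 11: x=[9.1908] v=[-3.6393]
Step 12: x=[9.0007] v=[-3.8014]
Step 13: x=[8.8045] v=[-3.9245]
Step 14: x=[8.6041] v=[-4.0074]
Step 15: x=[8.4016] v=[-4.0492]
Step 16: x=[8.1991] v=[-4.0495]
Step 17: x=[7.9987] v=[-4.0083]
Step 18: x=[7.8024] v=[-3.9260]
Step 19: x=[7.6122] v=[-3.8035]
Step 20: x=[7.4301] v=[-3.6420]
Step 21: x=[7.2579] v=[-3.4432]
Step 22: x=[7.0974] v=[-3.2091]
Step 23: x=[6.9503] v=[-2.9421]
Step 24: x=[6.8181] v=[-2.6449]
Step 25: x=[6.7021] v=[-2.3206]
Step 26: x=[6.6035] v=[-1.9725]
Step 27: x=[6.5233] v=[-1.6042]
Step 28: x=[6.4623] v=[-1.2195]
Step 29: x=[6.4212] v=[-0.8223]
Step 30: x=[6.4004] v=[-0.4166]
Step 31: x=[6.4001] v=[-0.0067]
Step 32: x=[6.4203] v=[0.4033]
First v>=0 after going negative at step 32, time=1.6000

Answer: 1.6000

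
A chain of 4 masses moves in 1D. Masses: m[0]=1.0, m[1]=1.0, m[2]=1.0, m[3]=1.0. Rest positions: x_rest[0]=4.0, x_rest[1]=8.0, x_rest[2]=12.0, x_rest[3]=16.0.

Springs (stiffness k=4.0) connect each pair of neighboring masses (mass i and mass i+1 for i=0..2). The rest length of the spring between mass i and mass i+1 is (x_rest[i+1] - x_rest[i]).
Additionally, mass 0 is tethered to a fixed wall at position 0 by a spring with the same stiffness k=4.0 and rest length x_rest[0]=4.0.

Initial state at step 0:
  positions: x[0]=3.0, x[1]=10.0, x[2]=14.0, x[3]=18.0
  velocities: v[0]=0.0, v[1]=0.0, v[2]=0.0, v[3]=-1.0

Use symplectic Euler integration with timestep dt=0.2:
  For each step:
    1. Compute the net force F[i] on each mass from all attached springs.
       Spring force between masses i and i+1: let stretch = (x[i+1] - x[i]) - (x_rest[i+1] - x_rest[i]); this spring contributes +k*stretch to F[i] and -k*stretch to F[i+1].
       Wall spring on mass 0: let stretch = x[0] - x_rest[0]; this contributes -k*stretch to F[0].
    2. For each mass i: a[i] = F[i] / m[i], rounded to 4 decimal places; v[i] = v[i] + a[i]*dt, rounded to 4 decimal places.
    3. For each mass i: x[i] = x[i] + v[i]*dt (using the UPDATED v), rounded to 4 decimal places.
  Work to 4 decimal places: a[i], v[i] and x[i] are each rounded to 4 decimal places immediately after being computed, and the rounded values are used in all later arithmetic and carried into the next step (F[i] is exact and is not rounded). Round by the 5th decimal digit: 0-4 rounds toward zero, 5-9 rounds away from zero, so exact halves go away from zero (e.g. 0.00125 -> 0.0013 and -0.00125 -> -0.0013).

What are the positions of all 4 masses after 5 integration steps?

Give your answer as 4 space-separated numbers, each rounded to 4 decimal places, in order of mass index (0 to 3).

Step 0: x=[3.0000 10.0000 14.0000 18.0000] v=[0.0000 0.0000 0.0000 -1.0000]
Step 1: x=[3.6400 9.5200 14.0000 17.8000] v=[3.2000 -2.4000 0.0000 -1.0000]
Step 2: x=[4.6384 8.8160 13.8912 17.6320] v=[4.9920 -3.5200 -0.5440 -0.8400]
Step 3: x=[5.5631 8.2556 13.5689 17.5055] v=[4.6234 -2.8019 -1.6115 -0.6326]
Step 4: x=[6.0285 8.1145 13.0263 17.3891] v=[2.3269 -0.7053 -2.7129 -0.5819]
Step 5: x=[5.8631 8.4256 12.3959 17.2147] v=[-0.8271 1.5553 -3.1521 -0.8721]

Answer: 5.8631 8.4256 12.3959 17.2147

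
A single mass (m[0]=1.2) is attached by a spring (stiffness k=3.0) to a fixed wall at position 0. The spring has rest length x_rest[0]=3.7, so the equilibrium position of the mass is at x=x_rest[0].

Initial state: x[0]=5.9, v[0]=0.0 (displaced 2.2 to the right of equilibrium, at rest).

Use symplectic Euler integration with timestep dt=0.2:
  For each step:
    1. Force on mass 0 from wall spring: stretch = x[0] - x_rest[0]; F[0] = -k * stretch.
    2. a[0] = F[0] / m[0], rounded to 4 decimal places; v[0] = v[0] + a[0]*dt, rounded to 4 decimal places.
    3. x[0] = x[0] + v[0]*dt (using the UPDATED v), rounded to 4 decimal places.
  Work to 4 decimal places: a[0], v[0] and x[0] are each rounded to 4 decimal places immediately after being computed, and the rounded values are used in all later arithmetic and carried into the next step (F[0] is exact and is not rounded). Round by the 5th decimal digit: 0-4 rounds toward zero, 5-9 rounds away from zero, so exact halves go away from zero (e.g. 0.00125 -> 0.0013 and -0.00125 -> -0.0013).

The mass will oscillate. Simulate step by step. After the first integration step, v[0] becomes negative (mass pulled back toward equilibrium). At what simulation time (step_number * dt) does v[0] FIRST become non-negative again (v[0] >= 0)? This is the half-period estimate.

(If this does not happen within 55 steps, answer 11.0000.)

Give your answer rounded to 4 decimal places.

Step 0: x=[5.9000] v=[0.0000]
Step 1: x=[5.6800] v=[-1.1000]
Step 2: x=[5.2620] v=[-2.0900]
Step 3: x=[4.6878] v=[-2.8710]
Step 4: x=[4.0148] v=[-3.3649]
Step 5: x=[3.3103] v=[-3.5223]
Step 6: x=[2.6448] v=[-3.3274]
Step 7: x=[2.0848] v=[-2.7998]
Step 8: x=[1.6864] v=[-1.9922]
Step 9: x=[1.4893] v=[-0.9854]
Step 10: x=[1.5133] v=[0.1200]
First v>=0 after going negative at step 10, time=2.0000

Answer: 2.0000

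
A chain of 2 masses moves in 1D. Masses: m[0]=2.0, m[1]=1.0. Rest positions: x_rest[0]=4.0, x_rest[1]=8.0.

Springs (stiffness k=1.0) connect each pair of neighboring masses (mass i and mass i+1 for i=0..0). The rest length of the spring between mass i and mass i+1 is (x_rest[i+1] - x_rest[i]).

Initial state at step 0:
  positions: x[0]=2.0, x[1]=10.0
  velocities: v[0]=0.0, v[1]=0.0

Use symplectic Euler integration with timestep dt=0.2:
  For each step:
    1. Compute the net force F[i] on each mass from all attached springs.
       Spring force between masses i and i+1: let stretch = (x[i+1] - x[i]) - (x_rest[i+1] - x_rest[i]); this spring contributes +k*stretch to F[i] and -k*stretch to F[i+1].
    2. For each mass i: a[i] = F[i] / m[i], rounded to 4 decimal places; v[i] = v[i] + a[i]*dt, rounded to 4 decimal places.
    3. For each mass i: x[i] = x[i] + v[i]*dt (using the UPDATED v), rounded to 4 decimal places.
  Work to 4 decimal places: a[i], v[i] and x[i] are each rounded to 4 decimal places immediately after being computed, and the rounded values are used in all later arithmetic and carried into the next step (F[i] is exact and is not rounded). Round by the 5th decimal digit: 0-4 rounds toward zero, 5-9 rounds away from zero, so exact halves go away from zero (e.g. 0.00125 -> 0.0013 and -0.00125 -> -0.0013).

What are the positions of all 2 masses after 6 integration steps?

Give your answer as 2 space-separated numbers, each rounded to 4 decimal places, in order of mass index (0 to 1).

Answer: 3.3674 7.2652

Derivation:
Step 0: x=[2.0000 10.0000] v=[0.0000 0.0000]
Step 1: x=[2.0800 9.8400] v=[0.4000 -0.8000]
Step 2: x=[2.2352 9.5296] v=[0.7760 -1.5520]
Step 3: x=[2.4563 9.0874] v=[1.1054 -2.2109]
Step 4: x=[2.7300 8.5400] v=[1.3685 -2.7371]
Step 5: x=[3.0399 7.9202] v=[1.5495 -3.0991]
Step 6: x=[3.3674 7.2652] v=[1.6375 -3.2752]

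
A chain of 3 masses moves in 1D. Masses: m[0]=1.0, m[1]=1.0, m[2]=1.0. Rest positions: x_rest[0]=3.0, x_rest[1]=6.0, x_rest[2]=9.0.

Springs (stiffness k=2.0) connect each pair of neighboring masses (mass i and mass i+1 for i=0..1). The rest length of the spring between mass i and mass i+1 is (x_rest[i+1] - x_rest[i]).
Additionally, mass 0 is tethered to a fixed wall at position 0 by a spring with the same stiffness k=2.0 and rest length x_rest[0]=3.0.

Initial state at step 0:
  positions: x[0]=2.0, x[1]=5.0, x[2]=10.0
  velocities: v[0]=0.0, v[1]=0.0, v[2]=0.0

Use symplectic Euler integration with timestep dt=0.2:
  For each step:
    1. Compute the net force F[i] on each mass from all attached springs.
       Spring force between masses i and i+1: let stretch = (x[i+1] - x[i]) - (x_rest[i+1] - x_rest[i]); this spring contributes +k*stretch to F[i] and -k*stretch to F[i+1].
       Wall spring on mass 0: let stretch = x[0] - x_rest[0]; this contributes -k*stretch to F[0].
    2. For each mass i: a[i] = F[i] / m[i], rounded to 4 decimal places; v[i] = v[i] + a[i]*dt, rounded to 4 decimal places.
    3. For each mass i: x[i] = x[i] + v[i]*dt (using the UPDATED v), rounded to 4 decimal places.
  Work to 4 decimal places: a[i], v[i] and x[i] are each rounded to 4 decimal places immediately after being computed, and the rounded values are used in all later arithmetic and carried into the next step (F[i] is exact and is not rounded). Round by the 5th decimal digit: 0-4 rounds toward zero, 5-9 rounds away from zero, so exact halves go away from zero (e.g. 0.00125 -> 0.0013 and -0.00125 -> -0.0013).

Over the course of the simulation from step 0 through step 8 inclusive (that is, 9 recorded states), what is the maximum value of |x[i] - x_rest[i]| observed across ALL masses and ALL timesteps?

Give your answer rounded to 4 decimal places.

Step 0: x=[2.0000 5.0000 10.0000] v=[0.0000 0.0000 0.0000]
Step 1: x=[2.0800 5.1600 9.8400] v=[0.4000 0.8000 -0.8000]
Step 2: x=[2.2400 5.4480 9.5456] v=[0.8000 1.4400 -1.4720]
Step 3: x=[2.4774 5.8072 9.1634] v=[1.1872 1.7958 -1.9110]
Step 4: x=[2.7830 6.1685 8.7527] v=[1.5282 1.8064 -2.0535]
Step 5: x=[3.1368 6.4657 8.3753] v=[1.7692 1.4859 -1.8872]
Step 6: x=[3.5060 6.6493 8.0851] v=[1.8460 0.9182 -1.4510]
Step 7: x=[3.8462 6.6963 7.9200] v=[1.7009 0.2352 -0.8253]
Step 8: x=[4.1067 6.6132 7.8970] v=[1.3025 -0.4154 -0.1148]
Max displacement = 1.1067

Answer: 1.1067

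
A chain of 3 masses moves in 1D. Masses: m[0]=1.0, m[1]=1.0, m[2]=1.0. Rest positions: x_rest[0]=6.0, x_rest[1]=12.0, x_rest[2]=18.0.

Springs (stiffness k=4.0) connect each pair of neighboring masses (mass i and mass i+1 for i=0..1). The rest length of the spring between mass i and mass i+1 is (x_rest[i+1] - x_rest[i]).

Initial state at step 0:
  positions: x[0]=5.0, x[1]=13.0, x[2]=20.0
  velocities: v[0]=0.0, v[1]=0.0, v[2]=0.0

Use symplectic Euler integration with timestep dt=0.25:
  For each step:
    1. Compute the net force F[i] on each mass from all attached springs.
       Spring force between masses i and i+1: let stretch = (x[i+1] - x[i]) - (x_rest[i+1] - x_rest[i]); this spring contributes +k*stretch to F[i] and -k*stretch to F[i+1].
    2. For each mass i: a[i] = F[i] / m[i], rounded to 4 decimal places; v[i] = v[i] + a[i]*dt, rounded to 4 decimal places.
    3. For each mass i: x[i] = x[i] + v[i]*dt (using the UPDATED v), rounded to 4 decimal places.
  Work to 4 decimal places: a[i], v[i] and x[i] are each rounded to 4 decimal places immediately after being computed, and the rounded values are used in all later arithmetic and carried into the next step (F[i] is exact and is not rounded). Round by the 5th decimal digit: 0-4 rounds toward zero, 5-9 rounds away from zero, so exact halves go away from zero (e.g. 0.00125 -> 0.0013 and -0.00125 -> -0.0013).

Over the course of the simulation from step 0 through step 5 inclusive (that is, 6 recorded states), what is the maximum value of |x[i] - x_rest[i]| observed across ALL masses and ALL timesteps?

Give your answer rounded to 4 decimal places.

Answer: 2.0762

Derivation:
Step 0: x=[5.0000 13.0000 20.0000] v=[0.0000 0.0000 0.0000]
Step 1: x=[5.5000 12.7500 19.7500] v=[2.0000 -1.0000 -1.0000]
Step 2: x=[6.3125 12.4375 19.2500] v=[3.2500 -1.2500 -2.0000]
Step 3: x=[7.1563 12.2969 18.5469] v=[3.3750 -0.5625 -2.8125]
Step 4: x=[7.7852 12.4336 17.7813] v=[2.5156 0.5469 -3.0625]
Step 5: x=[8.0762 12.7452 17.1788] v=[1.1640 1.2462 -2.4102]
Max displacement = 2.0762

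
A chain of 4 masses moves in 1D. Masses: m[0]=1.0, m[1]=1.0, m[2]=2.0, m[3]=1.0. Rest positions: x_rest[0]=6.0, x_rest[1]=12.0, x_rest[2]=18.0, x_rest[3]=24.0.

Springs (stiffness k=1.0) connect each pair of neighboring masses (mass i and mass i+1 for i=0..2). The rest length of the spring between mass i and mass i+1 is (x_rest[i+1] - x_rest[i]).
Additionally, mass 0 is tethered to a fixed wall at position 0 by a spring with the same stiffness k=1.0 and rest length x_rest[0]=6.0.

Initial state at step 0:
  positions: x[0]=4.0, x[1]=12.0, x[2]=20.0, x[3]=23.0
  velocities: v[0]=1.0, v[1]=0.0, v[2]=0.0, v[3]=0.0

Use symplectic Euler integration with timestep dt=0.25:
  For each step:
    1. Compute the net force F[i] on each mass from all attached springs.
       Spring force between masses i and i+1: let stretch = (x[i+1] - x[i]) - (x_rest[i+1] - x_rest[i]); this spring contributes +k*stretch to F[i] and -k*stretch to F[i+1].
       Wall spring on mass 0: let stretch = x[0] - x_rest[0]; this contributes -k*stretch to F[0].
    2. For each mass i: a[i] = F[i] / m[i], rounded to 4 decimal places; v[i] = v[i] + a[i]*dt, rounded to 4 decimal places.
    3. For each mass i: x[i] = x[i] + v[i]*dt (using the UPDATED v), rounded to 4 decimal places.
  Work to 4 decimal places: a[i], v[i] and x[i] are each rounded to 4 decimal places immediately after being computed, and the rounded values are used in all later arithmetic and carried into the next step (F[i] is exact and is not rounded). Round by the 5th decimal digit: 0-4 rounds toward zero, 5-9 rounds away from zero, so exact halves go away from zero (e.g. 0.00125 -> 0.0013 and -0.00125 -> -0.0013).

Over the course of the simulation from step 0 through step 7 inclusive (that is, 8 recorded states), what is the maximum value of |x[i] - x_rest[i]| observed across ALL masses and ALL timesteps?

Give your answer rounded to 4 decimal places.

Step 0: x=[4.0000 12.0000 20.0000 23.0000] v=[1.0000 0.0000 0.0000 0.0000]
Step 1: x=[4.5000 12.0000 19.8438 23.1875] v=[2.0000 0.0000 -0.6250 0.7500]
Step 2: x=[5.1875 12.0215 19.5469 23.5410] v=[2.7500 0.0860 -1.1875 1.4141]
Step 3: x=[5.9779 12.0862 19.1397 24.0199] v=[3.1616 0.2589 -1.6289 1.9156]
Step 4: x=[6.7765 12.2100 18.6646 24.5688] v=[3.1942 0.4952 -1.9006 2.1956]
Step 5: x=[7.4911 12.3976 18.1723 25.1237] v=[2.8585 0.7505 -1.9694 2.2196]
Step 6: x=[8.0442 12.6395 17.7167 25.6192] v=[2.2124 0.9676 -1.8223 1.9818]
Step 7: x=[8.3818 12.9115 17.3494 25.9958] v=[1.3502 1.0881 -1.4691 1.5062]
Max displacement = 2.3818

Answer: 2.3818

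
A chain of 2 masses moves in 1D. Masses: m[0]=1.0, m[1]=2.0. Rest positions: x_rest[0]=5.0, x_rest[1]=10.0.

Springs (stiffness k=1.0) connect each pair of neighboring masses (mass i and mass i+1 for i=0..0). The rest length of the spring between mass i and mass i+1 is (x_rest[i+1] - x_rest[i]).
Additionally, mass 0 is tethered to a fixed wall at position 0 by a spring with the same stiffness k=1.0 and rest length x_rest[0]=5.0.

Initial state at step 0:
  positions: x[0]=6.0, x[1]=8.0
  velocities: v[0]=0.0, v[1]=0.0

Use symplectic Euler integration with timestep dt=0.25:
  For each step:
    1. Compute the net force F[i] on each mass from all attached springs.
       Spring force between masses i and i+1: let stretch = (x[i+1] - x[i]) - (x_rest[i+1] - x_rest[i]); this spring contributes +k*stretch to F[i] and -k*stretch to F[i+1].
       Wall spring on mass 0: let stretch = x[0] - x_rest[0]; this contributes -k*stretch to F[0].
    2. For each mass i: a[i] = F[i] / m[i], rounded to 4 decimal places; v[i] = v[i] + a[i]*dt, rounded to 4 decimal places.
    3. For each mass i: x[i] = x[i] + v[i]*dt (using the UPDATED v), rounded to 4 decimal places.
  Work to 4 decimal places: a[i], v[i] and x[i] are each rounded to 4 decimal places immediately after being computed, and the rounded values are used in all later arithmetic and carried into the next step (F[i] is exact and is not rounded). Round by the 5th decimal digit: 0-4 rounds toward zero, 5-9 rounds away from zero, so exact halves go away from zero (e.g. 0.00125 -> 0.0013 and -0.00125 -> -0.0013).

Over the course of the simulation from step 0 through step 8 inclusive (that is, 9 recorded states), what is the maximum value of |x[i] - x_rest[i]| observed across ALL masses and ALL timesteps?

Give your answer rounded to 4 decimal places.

Step 0: x=[6.0000 8.0000] v=[0.0000 0.0000]
Step 1: x=[5.7500 8.0938] v=[-1.0000 0.3750]
Step 2: x=[5.2871 8.2706] v=[-1.8516 0.7070]
Step 3: x=[4.6802 8.5104] v=[-2.4275 0.9591]
Step 4: x=[4.0202 8.7867] v=[-2.6400 1.1053]
Step 5: x=[3.4069 9.0703] v=[-2.4534 1.1345]
Step 6: x=[2.9346 9.3332] v=[-1.8893 1.0516]
Step 7: x=[2.6788 9.5524] v=[-1.0233 0.8768]
Step 8: x=[2.6852 9.7131] v=[0.0254 0.6426]
Max displacement = 2.3212

Answer: 2.3212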